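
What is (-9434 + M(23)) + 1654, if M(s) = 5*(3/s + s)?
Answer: -176280/23 ≈ -7664.3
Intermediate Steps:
M(s) = 5*s + 15/s (M(s) = 5*(s + 3/s) = 5*s + 15/s)
(-9434 + M(23)) + 1654 = (-9434 + (5*23 + 15/23)) + 1654 = (-9434 + (115 + 15*(1/23))) + 1654 = (-9434 + (115 + 15/23)) + 1654 = (-9434 + 2660/23) + 1654 = -214322/23 + 1654 = -176280/23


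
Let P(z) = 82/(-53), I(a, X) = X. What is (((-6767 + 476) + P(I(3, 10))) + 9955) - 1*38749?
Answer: -1859587/53 ≈ -35087.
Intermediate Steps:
P(z) = -82/53 (P(z) = 82*(-1/53) = -82/53)
(((-6767 + 476) + P(I(3, 10))) + 9955) - 1*38749 = (((-6767 + 476) - 82/53) + 9955) - 1*38749 = ((-6291 - 82/53) + 9955) - 38749 = (-333505/53 + 9955) - 38749 = 194110/53 - 38749 = -1859587/53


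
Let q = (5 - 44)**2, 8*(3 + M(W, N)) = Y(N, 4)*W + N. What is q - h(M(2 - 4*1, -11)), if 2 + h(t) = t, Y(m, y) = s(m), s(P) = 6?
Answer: 12231/8 ≈ 1528.9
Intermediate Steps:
Y(m, y) = 6
M(W, N) = -3 + N/8 + 3*W/4 (M(W, N) = -3 + (6*W + N)/8 = -3 + (N + 6*W)/8 = -3 + (N/8 + 3*W/4) = -3 + N/8 + 3*W/4)
h(t) = -2 + t
q = 1521 (q = (-39)**2 = 1521)
q - h(M(2 - 4*1, -11)) = 1521 - (-2 + (-3 + (1/8)*(-11) + 3*(2 - 4*1)/4)) = 1521 - (-2 + (-3 - 11/8 + 3*(2 - 4)/4)) = 1521 - (-2 + (-3 - 11/8 + (3/4)*(-2))) = 1521 - (-2 + (-3 - 11/8 - 3/2)) = 1521 - (-2 - 47/8) = 1521 - 1*(-63/8) = 1521 + 63/8 = 12231/8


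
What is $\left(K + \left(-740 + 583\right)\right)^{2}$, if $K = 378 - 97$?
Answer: $15376$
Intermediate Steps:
$K = 281$ ($K = 378 - 97 = 281$)
$\left(K + \left(-740 + 583\right)\right)^{2} = \left(281 + \left(-740 + 583\right)\right)^{2} = \left(281 - 157\right)^{2} = 124^{2} = 15376$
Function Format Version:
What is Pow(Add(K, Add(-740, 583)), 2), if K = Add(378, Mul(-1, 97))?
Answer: 15376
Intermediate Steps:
K = 281 (K = Add(378, -97) = 281)
Pow(Add(K, Add(-740, 583)), 2) = Pow(Add(281, Add(-740, 583)), 2) = Pow(Add(281, -157), 2) = Pow(124, 2) = 15376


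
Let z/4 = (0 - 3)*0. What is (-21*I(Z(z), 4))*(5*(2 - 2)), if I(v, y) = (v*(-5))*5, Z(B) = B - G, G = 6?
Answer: 0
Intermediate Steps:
z = 0 (z = 4*((0 - 3)*0) = 4*(-3*0) = 4*0 = 0)
Z(B) = -6 + B (Z(B) = B - 1*6 = B - 6 = -6 + B)
I(v, y) = -25*v (I(v, y) = -5*v*5 = -25*v)
(-21*I(Z(z), 4))*(5*(2 - 2)) = (-(-525)*(-6 + 0))*(5*(2 - 2)) = (-(-525)*(-6))*(5*0) = -21*150*0 = -3150*0 = 0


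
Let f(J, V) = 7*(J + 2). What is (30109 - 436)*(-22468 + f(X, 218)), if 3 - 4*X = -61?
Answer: -662954166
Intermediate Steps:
X = 16 (X = ¾ - ¼*(-61) = ¾ + 61/4 = 16)
f(J, V) = 14 + 7*J (f(J, V) = 7*(2 + J) = 14 + 7*J)
(30109 - 436)*(-22468 + f(X, 218)) = (30109 - 436)*(-22468 + (14 + 7*16)) = 29673*(-22468 + (14 + 112)) = 29673*(-22468 + 126) = 29673*(-22342) = -662954166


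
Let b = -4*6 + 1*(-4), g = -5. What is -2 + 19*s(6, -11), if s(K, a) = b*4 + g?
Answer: -2225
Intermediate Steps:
b = -28 (b = -24 - 4 = -28)
s(K, a) = -117 (s(K, a) = -28*4 - 5 = -112 - 5 = -117)
-2 + 19*s(6, -11) = -2 + 19*(-117) = -2 - 2223 = -2225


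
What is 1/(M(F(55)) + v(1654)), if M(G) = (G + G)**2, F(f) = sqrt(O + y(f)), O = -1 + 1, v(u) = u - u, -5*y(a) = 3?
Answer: -5/12 ≈ -0.41667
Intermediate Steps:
y(a) = -3/5 (y(a) = -1/5*3 = -3/5)
v(u) = 0
O = 0
F(f) = I*sqrt(15)/5 (F(f) = sqrt(0 - 3/5) = sqrt(-3/5) = I*sqrt(15)/5)
M(G) = 4*G**2 (M(G) = (2*G)**2 = 4*G**2)
1/(M(F(55)) + v(1654)) = 1/(4*(I*sqrt(15)/5)**2 + 0) = 1/(4*(-3/5) + 0) = 1/(-12/5 + 0) = 1/(-12/5) = -5/12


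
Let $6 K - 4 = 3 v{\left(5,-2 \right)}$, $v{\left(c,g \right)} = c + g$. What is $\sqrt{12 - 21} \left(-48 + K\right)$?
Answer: $- \frac{275 i}{2} \approx - 137.5 i$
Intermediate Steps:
$K = \frac{13}{6}$ ($K = \frac{2}{3} + \frac{3 \left(5 - 2\right)}{6} = \frac{2}{3} + \frac{3 \cdot 3}{6} = \frac{2}{3} + \frac{1}{6} \cdot 9 = \frac{2}{3} + \frac{3}{2} = \frac{13}{6} \approx 2.1667$)
$\sqrt{12 - 21} \left(-48 + K\right) = \sqrt{12 - 21} \left(-48 + \frac{13}{6}\right) = \sqrt{-9} \left(- \frac{275}{6}\right) = 3 i \left(- \frac{275}{6}\right) = - \frac{275 i}{2}$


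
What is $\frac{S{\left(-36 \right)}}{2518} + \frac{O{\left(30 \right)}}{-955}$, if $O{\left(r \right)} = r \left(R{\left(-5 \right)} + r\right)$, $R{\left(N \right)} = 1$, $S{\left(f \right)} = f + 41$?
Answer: $- \frac{467393}{480938} \approx -0.97184$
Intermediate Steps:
$S{\left(f \right)} = 41 + f$
$O{\left(r \right)} = r \left(1 + r\right)$
$\frac{S{\left(-36 \right)}}{2518} + \frac{O{\left(30 \right)}}{-955} = \frac{41 - 36}{2518} + \frac{30 \left(1 + 30\right)}{-955} = 5 \cdot \frac{1}{2518} + 30 \cdot 31 \left(- \frac{1}{955}\right) = \frac{5}{2518} + 930 \left(- \frac{1}{955}\right) = \frac{5}{2518} - \frac{186}{191} = - \frac{467393}{480938}$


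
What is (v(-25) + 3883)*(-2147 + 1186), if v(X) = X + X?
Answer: -3683513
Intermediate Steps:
v(X) = 2*X
(v(-25) + 3883)*(-2147 + 1186) = (2*(-25) + 3883)*(-2147 + 1186) = (-50 + 3883)*(-961) = 3833*(-961) = -3683513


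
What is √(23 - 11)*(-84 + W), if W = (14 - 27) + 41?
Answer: -112*√3 ≈ -193.99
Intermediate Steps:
W = 28 (W = -13 + 41 = 28)
√(23 - 11)*(-84 + W) = √(23 - 11)*(-84 + 28) = √12*(-56) = (2*√3)*(-56) = -112*√3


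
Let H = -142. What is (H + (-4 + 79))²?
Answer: 4489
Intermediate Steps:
(H + (-4 + 79))² = (-142 + (-4 + 79))² = (-142 + 75)² = (-67)² = 4489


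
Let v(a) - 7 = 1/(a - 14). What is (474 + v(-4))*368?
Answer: 1592888/9 ≈ 1.7699e+5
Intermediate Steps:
v(a) = 7 + 1/(-14 + a) (v(a) = 7 + 1/(a - 14) = 7 + 1/(-14 + a))
(474 + v(-4))*368 = (474 + (-97 + 7*(-4))/(-14 - 4))*368 = (474 + (-97 - 28)/(-18))*368 = (474 - 1/18*(-125))*368 = (474 + 125/18)*368 = (8657/18)*368 = 1592888/9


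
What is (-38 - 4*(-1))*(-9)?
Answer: 306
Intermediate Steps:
(-38 - 4*(-1))*(-9) = (-38 + 4)*(-9) = -34*(-9) = 306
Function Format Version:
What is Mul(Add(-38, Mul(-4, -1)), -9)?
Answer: 306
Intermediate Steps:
Mul(Add(-38, Mul(-4, -1)), -9) = Mul(Add(-38, 4), -9) = Mul(-34, -9) = 306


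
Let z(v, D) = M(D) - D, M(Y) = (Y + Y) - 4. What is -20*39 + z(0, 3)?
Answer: -781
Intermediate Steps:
M(Y) = -4 + 2*Y (M(Y) = 2*Y - 4 = -4 + 2*Y)
z(v, D) = -4 + D (z(v, D) = (-4 + 2*D) - D = -4 + D)
-20*39 + z(0, 3) = -20*39 + (-4 + 3) = -780 - 1 = -781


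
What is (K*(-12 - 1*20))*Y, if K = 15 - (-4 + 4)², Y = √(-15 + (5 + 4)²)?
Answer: -480*√66 ≈ -3899.5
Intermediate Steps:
Y = √66 (Y = √(-15 + 9²) = √(-15 + 81) = √66 ≈ 8.1240)
K = 15 (K = 15 - 1*0² = 15 - 1*0 = 15 + 0 = 15)
(K*(-12 - 1*20))*Y = (15*(-12 - 1*20))*√66 = (15*(-12 - 20))*√66 = (15*(-32))*√66 = -480*√66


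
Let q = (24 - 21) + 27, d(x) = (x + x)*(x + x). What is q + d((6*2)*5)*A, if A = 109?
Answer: 1569630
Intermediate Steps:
d(x) = 4*x² (d(x) = (2*x)*(2*x) = 4*x²)
q = 30 (q = 3 + 27 = 30)
q + d((6*2)*5)*A = 30 + (4*((6*2)*5)²)*109 = 30 + (4*(12*5)²)*109 = 30 + (4*60²)*109 = 30 + (4*3600)*109 = 30 + 14400*109 = 30 + 1569600 = 1569630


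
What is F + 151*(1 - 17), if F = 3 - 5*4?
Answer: -2433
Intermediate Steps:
F = -17 (F = 3 - 20 = -17)
F + 151*(1 - 17) = -17 + 151*(1 - 17) = -17 + 151*(-16) = -17 - 2416 = -2433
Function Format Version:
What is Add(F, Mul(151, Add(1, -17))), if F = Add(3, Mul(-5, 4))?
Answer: -2433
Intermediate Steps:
F = -17 (F = Add(3, -20) = -17)
Add(F, Mul(151, Add(1, -17))) = Add(-17, Mul(151, Add(1, -17))) = Add(-17, Mul(151, -16)) = Add(-17, -2416) = -2433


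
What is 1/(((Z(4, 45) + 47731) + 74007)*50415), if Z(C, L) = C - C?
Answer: 1/6137421270 ≈ 1.6293e-10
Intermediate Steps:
Z(C, L) = 0
1/(((Z(4, 45) + 47731) + 74007)*50415) = 1/(((0 + 47731) + 74007)*50415) = (1/50415)/(47731 + 74007) = (1/50415)/121738 = (1/121738)*(1/50415) = 1/6137421270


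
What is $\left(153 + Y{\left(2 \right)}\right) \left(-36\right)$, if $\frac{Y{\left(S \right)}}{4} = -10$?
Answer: $-4068$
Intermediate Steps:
$Y{\left(S \right)} = -40$ ($Y{\left(S \right)} = 4 \left(-10\right) = -40$)
$\left(153 + Y{\left(2 \right)}\right) \left(-36\right) = \left(153 - 40\right) \left(-36\right) = 113 \left(-36\right) = -4068$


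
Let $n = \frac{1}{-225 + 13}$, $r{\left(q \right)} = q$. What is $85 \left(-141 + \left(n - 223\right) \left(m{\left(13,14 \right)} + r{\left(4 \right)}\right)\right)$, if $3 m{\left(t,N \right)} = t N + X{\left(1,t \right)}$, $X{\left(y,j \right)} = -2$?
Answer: $- \frac{64931925}{53} \approx -1.2251 \cdot 10^{6}$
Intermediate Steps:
$m{\left(t,N \right)} = - \frac{2}{3} + \frac{N t}{3}$ ($m{\left(t,N \right)} = \frac{t N - 2}{3} = \frac{N t - 2}{3} = \frac{-2 + N t}{3} = - \frac{2}{3} + \frac{N t}{3}$)
$n = - \frac{1}{212}$ ($n = \frac{1}{-212} = - \frac{1}{212} \approx -0.004717$)
$85 \left(-141 + \left(n - 223\right) \left(m{\left(13,14 \right)} + r{\left(4 \right)}\right)\right) = 85 \left(-141 + \left(- \frac{1}{212} - 223\right) \left(\left(- \frac{2}{3} + \frac{1}{3} \cdot 14 \cdot 13\right) + 4\right)\right) = 85 \left(-141 - \frac{47277 \left(\left(- \frac{2}{3} + \frac{182}{3}\right) + 4\right)}{212}\right) = 85 \left(-141 - \frac{47277 \left(60 + 4\right)}{212}\right) = 85 \left(-141 - \frac{756432}{53}\right) = 85 \left(- \frac{763905}{53}\right) = - \frac{64931925}{53}$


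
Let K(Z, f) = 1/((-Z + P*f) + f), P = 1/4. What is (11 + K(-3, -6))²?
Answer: 9409/81 ≈ 116.16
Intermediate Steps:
P = ¼ ≈ 0.25000
K(Z, f) = 1/(-Z + 5*f/4) (K(Z, f) = 1/((-Z + f/4) + f) = 1/(-Z + 5*f/4))
(11 + K(-3, -6))² = (11 + 4/(-4*(-3) + 5*(-6)))² = (11 + 4/(12 - 30))² = (11 + 4/(-18))² = (11 + 4*(-1/18))² = (11 - 2/9)² = (97/9)² = 9409/81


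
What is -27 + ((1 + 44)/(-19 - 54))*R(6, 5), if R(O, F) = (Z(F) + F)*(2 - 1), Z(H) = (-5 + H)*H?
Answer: -2196/73 ≈ -30.082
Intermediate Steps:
Z(H) = H*(-5 + H)
R(O, F) = F + F*(-5 + F) (R(O, F) = (F*(-5 + F) + F)*(2 - 1) = (F + F*(-5 + F))*1 = F + F*(-5 + F))
-27 + ((1 + 44)/(-19 - 54))*R(6, 5) = -27 + ((1 + 44)/(-19 - 54))*(5*(-4 + 5)) = -27 + (45/(-73))*(5*1) = -27 + (45*(-1/73))*5 = -27 - 45/73*5 = -27 - 225/73 = -2196/73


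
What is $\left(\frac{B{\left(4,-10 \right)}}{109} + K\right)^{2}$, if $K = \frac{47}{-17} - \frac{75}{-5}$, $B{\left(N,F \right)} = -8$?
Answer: $\frac{507871296}{3433609} \approx 147.91$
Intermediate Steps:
$K = \frac{208}{17}$ ($K = 47 \left(- \frac{1}{17}\right) - -15 = - \frac{47}{17} + 15 = \frac{208}{17} \approx 12.235$)
$\left(\frac{B{\left(4,-10 \right)}}{109} + K\right)^{2} = \left(- \frac{8}{109} + \frac{208}{17}\right)^{2} = \left(\frac{22536}{1853}\right)^{2} = \frac{507871296}{3433609}$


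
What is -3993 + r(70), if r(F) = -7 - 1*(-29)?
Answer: -3971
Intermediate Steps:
r(F) = 22 (r(F) = -7 + 29 = 22)
-3993 + r(70) = -3993 + 22 = -3971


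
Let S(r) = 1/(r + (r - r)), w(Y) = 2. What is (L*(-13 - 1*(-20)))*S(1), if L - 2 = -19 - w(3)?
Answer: -133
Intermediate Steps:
S(r) = 1/r (S(r) = 1/(r + 0) = 1/r)
L = -19 (L = 2 + (-19 - 1*2) = 2 + (-19 - 2) = 2 - 21 = -19)
(L*(-13 - 1*(-20)))*S(1) = -19*(-13 - 1*(-20))/1 = -19*(-13 + 20)*1 = -19*7*1 = -133*1 = -133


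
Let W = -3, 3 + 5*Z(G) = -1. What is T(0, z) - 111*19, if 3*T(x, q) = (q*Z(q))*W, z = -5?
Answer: -2113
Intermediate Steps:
Z(G) = -⅘ (Z(G) = -⅗ + (⅕)*(-1) = -⅗ - ⅕ = -⅘)
T(x, q) = 4*q/5 (T(x, q) = ((q*(-⅘))*(-3))/3 = (-4*q/5*(-3))/3 = (12*q/5)/3 = 4*q/5)
T(0, z) - 111*19 = (⅘)*(-5) - 111*19 = -4 - 2109 = -2113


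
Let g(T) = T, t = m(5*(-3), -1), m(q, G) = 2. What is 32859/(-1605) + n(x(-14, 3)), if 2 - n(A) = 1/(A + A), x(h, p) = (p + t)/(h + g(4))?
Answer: -9348/535 ≈ -17.473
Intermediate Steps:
t = 2
x(h, p) = (2 + p)/(4 + h) (x(h, p) = (p + 2)/(h + 4) = (2 + p)/(4 + h))
n(A) = 2 - 1/(2*A) (n(A) = 2 - 1/(A + A) = 2 - 1/(2*A))
32859/(-1605) + n(x(-14, 3)) = 32859/(-1605) + (2 - (4 - 14)/(2 + 3)/2) = 32859*(-1/1605) + (2 - 1/(2*(5/(-10)))) = -10953/535 + (2 - 1/(2*((-1/10*5)))) = -10953/535 + (2 - 1/(2*(-1/2))) = -10953/535 + (2 - 1/2*(-2)) = -10953/535 + (2 + 1) = -10953/535 + 3 = -9348/535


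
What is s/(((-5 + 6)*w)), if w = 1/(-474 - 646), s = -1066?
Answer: 1193920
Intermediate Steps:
w = -1/1120 (w = 1/(-1120) = -1/1120 ≈ -0.00089286)
s/(((-5 + 6)*w)) = -1066*(-1120/(-5 + 6)) = -1066/(1*(-1/1120)) = -1066/(-1/1120) = -1066*(-1120) = 1193920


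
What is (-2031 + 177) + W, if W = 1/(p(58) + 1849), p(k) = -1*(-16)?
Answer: -3457709/1865 ≈ -1854.0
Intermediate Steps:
p(k) = 16
W = 1/1865 (W = 1/(16 + 1849) = 1/1865 ≈ 0.00053619)
(-2031 + 177) + W = (-2031 + 177) + 1/1865 = -1854 + 1/1865 = -3457709/1865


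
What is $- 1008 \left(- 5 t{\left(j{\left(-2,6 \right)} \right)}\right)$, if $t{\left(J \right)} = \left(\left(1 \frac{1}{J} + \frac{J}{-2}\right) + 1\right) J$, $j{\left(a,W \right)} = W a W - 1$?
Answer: $-13791960$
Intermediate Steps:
$j{\left(a,W \right)} = -1 + a W^{2}$ ($j{\left(a,W \right)} = a W^{2} - 1 = -1 + a W^{2}$)
$t{\left(J \right)} = J \left(1 + \frac{1}{J} - \frac{J}{2}\right)$ ($t{\left(J \right)} = \left(\left(\frac{1}{J} + J \left(- \frac{1}{2}\right)\right) + 1\right) J = \left(\left(\frac{1}{J} - \frac{J}{2}\right) + 1\right) J = \left(1 + \frac{1}{J} - \frac{J}{2}\right) J = J \left(1 + \frac{1}{J} - \frac{J}{2}\right)$)
$- 1008 \left(- 5 t{\left(j{\left(-2,6 \right)} \right)}\right) = - 1008 \left(- 5 \left(1 - \left(1 + 2 \cdot 6^{2}\right) - \frac{\left(-1 - 2 \cdot 6^{2}\right)^{2}}{2}\right)\right) = - 1008 \left(- 5 \left(1 - 73 - \frac{\left(-1 - 72\right)^{2}}{2}\right)\right) = - 1008 \left(- 5 \left(1 - 73 - \frac{\left(-73\right)^{2}}{2}\right)\right) = - 1008 \left(- 5 \left(1 - 73 - \frac{5329}{2}\right)\right) = - 1008 \left(\left(-5\right) \left(- \frac{5473}{2}\right)\right) = \left(-1008\right) \frac{27365}{2} = -13791960$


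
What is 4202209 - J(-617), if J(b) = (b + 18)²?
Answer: 3843408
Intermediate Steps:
J(b) = (18 + b)²
4202209 - J(-617) = 4202209 - (18 - 617)² = 4202209 - 1*(-599)² = 4202209 - 1*358801 = 4202209 - 358801 = 3843408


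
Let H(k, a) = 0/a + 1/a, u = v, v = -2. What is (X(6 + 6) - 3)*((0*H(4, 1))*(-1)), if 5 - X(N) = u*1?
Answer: 0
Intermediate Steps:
u = -2
H(k, a) = 1/a (H(k, a) = 0 + 1/a = 1/a)
X(N) = 7 (X(N) = 5 - (-2) = 5 - 1*(-2) = 5 + 2 = 7)
(X(6 + 6) - 3)*((0*H(4, 1))*(-1)) = (7 - 3)*((0/1)*(-1)) = 4*((0*1)*(-1)) = 4*(0*(-1)) = 4*0 = 0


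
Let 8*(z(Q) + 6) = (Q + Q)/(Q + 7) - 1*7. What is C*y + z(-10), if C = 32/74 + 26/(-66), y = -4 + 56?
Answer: -39463/9768 ≈ -4.0400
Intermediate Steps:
z(Q) = -55/8 + Q/(4*(7 + Q)) (z(Q) = -6 + ((Q + Q)/(Q + 7) - 1*7)/8 = -6 + ((2*Q)/(7 + Q) - 7)/8 = -6 + (2*Q/(7 + Q) - 7)/8 = -6 + (-7 + 2*Q/(7 + Q))/8 = -6 + (-7/8 + Q/(4*(7 + Q))) = -55/8 + Q/(4*(7 + Q)))
y = 52
C = 47/1221 (C = 32*(1/74) + 26*(-1/66) = 16/37 - 13/33 = 47/1221 ≈ 0.038493)
C*y + z(-10) = (47/1221)*52 + (-385 - 53*(-10))/(8*(7 - 10)) = 2444/1221 + (⅛)*(-385 + 530)/(-3) = 2444/1221 + (⅛)*(-⅓)*145 = 2444/1221 - 145/24 = -39463/9768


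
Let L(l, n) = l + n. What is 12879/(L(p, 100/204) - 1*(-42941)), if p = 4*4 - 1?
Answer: 656829/2190781 ≈ 0.29982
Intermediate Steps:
p = 15 (p = 16 - 1 = 15)
12879/(L(p, 100/204) - 1*(-42941)) = 12879/((15 + 100/204) - 1*(-42941)) = 12879/((15 + 100*(1/204)) + 42941) = 12879/((15 + 25/51) + 42941) = 12879/(790/51 + 42941) = 12879/(2190781/51) = 12879*(51/2190781) = 656829/2190781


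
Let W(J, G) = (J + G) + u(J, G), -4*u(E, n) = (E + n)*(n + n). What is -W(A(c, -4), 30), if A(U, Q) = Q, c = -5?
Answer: 364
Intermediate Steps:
u(E, n) = -n*(E + n)/2 (u(E, n) = -(E + n)*(n + n)/4 = -(E + n)*2*n/4 = -n*(E + n)/2)
W(J, G) = G + J - G*(G + J)/2 (W(J, G) = (J + G) - G*(J + G)/2 = (G + J) - G*(G + J)/2 = G + J - G*(G + J)/2)
-W(A(c, -4), 30) = -(30 - 4 - ½*30*(30 - 4)) = -(30 - 4 - ½*30*26) = -(30 - 4 - 390) = -1*(-364) = 364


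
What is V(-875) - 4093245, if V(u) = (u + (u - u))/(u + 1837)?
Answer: -3937702565/962 ≈ -4.0932e+6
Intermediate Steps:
V(u) = u/(1837 + u) (V(u) = (u + 0)/(1837 + u) = u/(1837 + u))
V(-875) - 4093245 = -875/(1837 - 875) - 4093245 = -875/962 - 4093245 = -3937702565/962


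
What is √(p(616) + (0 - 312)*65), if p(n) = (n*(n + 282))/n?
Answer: I*√19382 ≈ 139.22*I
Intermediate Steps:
p(n) = 282 + n (p(n) = (n*(282 + n))/n = 282 + n)
√(p(616) + (0 - 312)*65) = √((282 + 616) + (0 - 312)*65) = √(898 - 312*65) = √(898 - 20280) = √(-19382) = I*√19382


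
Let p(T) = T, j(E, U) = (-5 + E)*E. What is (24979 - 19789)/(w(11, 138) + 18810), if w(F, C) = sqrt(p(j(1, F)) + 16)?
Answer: 8135325/29484674 - 865*sqrt(3)/29484674 ≈ 0.27587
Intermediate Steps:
j(E, U) = E*(-5 + E)
w(F, C) = 2*sqrt(3) (w(F, C) = sqrt(1*(-5 + 1) + 16) = sqrt(1*(-4) + 16) = sqrt(-4 + 16) = sqrt(12) = 2*sqrt(3))
(24979 - 19789)/(w(11, 138) + 18810) = (24979 - 19789)/(2*sqrt(3) + 18810) = 5190/(18810 + 2*sqrt(3))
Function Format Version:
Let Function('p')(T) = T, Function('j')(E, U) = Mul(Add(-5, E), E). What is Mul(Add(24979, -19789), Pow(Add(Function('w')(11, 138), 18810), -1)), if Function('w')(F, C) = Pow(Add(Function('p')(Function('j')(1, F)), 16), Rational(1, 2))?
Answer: Add(Rational(8135325, 29484674), Mul(Rational(-865, 29484674), Pow(3, Rational(1, 2)))) ≈ 0.27587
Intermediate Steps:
Function('j')(E, U) = Mul(E, Add(-5, E))
Function('w')(F, C) = Mul(2, Pow(3, Rational(1, 2))) (Function('w')(F, C) = Pow(Add(Mul(1, Add(-5, 1)), 16), Rational(1, 2)) = Pow(Add(Mul(1, -4), 16), Rational(1, 2)) = Pow(Add(-4, 16), Rational(1, 2)) = Pow(12, Rational(1, 2)) = Mul(2, Pow(3, Rational(1, 2))))
Mul(Add(24979, -19789), Pow(Add(Function('w')(11, 138), 18810), -1)) = Mul(Add(24979, -19789), Pow(Add(Mul(2, Pow(3, Rational(1, 2))), 18810), -1)) = Mul(5190, Pow(Add(18810, Mul(2, Pow(3, Rational(1, 2)))), -1))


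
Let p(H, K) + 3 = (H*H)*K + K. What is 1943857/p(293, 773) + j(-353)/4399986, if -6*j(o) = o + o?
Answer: 25682256560597/875976233194026 ≈ 0.029318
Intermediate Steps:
j(o) = -o/3 (j(o) = -(o + o)/6 = -o/3)
p(H, K) = -3 + K + K*H² (p(H, K) = -3 + ((H*H)*K + K) = -3 + (H²*K + K) = -3 + (K*H² + K) = -3 + (K + K*H²) = -3 + K + K*H²)
1943857/p(293, 773) + j(-353)/4399986 = 1943857/(-3 + 773 + 773*293²) - ⅓*(-353)/4399986 = 1943857/(-3 + 773 + 773*85849) + (353/3)*(1/4399986) = 1943857/(-3 + 773 + 66361277) + 353/13199958 = 1943857/66362047 + 353/13199958 = 25682256560597/875976233194026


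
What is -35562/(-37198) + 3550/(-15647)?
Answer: 212192857/291018553 ≈ 0.72914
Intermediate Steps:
-35562/(-37198) + 3550/(-15647) = -35562*(-1/37198) + 3550*(-1/15647) = 17781/18599 - 3550/15647 = 212192857/291018553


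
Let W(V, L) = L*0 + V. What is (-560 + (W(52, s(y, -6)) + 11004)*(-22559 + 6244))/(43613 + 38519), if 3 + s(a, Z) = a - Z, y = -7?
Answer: -45094800/20533 ≈ -2196.2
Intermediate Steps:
s(a, Z) = -3 + a - Z (s(a, Z) = -3 + (a - Z) = -3 + a - Z)
W(V, L) = V (W(V, L) = 0 + V = V)
(-560 + (W(52, s(y, -6)) + 11004)*(-22559 + 6244))/(43613 + 38519) = (-560 + (52 + 11004)*(-22559 + 6244))/(43613 + 38519) = (-560 + 11056*(-16315))/82132 = (-560 - 180378640)*(1/82132) = -180379200*1/82132 = -45094800/20533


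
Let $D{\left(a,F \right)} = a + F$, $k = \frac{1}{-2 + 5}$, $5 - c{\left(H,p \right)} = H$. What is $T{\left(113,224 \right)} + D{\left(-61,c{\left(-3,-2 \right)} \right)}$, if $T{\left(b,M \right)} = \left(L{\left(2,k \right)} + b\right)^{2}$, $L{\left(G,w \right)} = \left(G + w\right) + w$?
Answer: $\frac{119932}{9} \approx 13326.0$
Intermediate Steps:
$c{\left(H,p \right)} = 5 - H$
$k = \frac{1}{3} \approx 0.33333$
$L{\left(G,w \right)} = G + 2 w$
$T{\left(b,M \right)} = \left(\frac{8}{3} + b\right)^{2}$ ($T{\left(b,M \right)} = \left(\left(2 + 2 \cdot \frac{1}{3}\right) + b\right)^{2} = \left(\left(2 + \frac{2}{3}\right) + b\right)^{2} = \left(\frac{8}{3} + b\right)^{2}$)
$D{\left(a,F \right)} = F + a$
$T{\left(113,224 \right)} + D{\left(-61,c{\left(-3,-2 \right)} \right)} = \frac{\left(8 + 3 \cdot 113\right)^{2}}{9} + \left(\left(5 - -3\right) - 61\right) = \frac{\left(8 + 339\right)^{2}}{9} + \left(\left(5 + 3\right) - 61\right) = \frac{347^{2}}{9} + \left(8 - 61\right) = \frac{1}{9} \cdot 120409 - 53 = \frac{120409}{9} - 53 = \frac{119932}{9}$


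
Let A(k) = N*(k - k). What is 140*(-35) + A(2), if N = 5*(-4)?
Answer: -4900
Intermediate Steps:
N = -20
A(k) = 0 (A(k) = -20*(k - k) = -20*0 = 0)
140*(-35) + A(2) = 140*(-35) + 0 = -4900 + 0 = -4900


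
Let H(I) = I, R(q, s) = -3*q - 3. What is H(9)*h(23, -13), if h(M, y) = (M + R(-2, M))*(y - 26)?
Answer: -9126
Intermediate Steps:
R(q, s) = -3 - 3*q
h(M, y) = (-26 + y)*(3 + M) (h(M, y) = (M + (-3 - 3*(-2)))*(y - 26) = (M + (-3 + 6))*(-26 + y) = (M + 3)*(-26 + y) = (3 + M)*(-26 + y) = (-26 + y)*(3 + M))
H(9)*h(23, -13) = 9*(-78 - 26*23 + 3*(-13) + 23*(-13)) = 9*(-78 - 598 - 39 - 299) = 9*(-1014) = -9126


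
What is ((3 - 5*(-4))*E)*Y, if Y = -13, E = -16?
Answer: 4784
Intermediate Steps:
((3 - 5*(-4))*E)*Y = ((3 - 5*(-4))*(-16))*(-13) = ((3 + 20)*(-16))*(-13) = (23*(-16))*(-13) = -368*(-13) = 4784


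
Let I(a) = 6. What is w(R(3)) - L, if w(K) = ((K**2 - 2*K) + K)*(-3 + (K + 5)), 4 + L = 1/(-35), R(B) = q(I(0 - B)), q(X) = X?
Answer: 8541/35 ≈ 244.03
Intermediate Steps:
R(B) = 6
L = -141/35 (L = -4 + 1/(-35) = -4 - 1/35 = -141/35 ≈ -4.0286)
w(K) = (2 + K)*(K**2 - K) (w(K) = (K**2 - K)*(-3 + (5 + K)) = (K**2 - K)*(2 + K) = (2 + K)*(K**2 - K))
w(R(3)) - L = 6*(-2 + 6 + 6**2) - 1*(-141/35) = 6*(-2 + 6 + 36) + 141/35 = 6*40 + 141/35 = 240 + 141/35 = 8541/35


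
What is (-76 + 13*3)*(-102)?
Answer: 3774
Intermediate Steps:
(-76 + 13*3)*(-102) = (-76 + 39)*(-102) = -37*(-102) = 3774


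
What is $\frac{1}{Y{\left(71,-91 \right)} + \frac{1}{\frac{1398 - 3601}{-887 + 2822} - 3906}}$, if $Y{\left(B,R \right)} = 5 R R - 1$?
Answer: $\frac{7560313}{313027197517} \approx 2.4152 \cdot 10^{-5}$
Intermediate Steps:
$Y{\left(B,R \right)} = -1 + 5 R^{2}$ ($Y{\left(B,R \right)} = 5 R^{2} - 1 = -1 + 5 R^{2}$)
$\frac{1}{Y{\left(71,-91 \right)} + \frac{1}{\frac{1398 - 3601}{-887 + 2822} - 3906}} = \frac{1}{\left(-1 + 5 \left(-91\right)^{2}\right) + \frac{1}{\frac{1398 - 3601}{-887 + 2822} - 3906}} = \frac{1}{\left(-1 + 5 \cdot 8281\right) + \frac{1}{- \frac{2203}{1935} - 3906}} = \frac{1}{\left(-1 + 41405\right) + \frac{1}{\left(-2203\right) \frac{1}{1935} - 3906}} = \frac{1}{41404 + \frac{1}{- \frac{2203}{1935} - 3906}} = \frac{1}{41404 + \frac{1}{- \frac{7560313}{1935}}} = \frac{1}{41404 - \frac{1935}{7560313}} = \frac{1}{\frac{313027197517}{7560313}} = \frac{7560313}{313027197517}$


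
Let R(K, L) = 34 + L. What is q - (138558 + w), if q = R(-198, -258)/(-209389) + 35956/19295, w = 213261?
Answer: -83611634326493/237656515 ≈ -3.5182e+5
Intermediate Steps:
q = 443124292/237656515 (q = (34 - 258)/(-209389) + 35956/19295 = -224*(-1/209389) + 35956*(1/19295) = 224/209389 + 35956/19295 = 443124292/237656515 ≈ 1.8646)
q - (138558 + w) = 443124292/237656515 - (138558 + 213261) = 443124292/237656515 - 1*351819 = 443124292/237656515 - 351819 = -83611634326493/237656515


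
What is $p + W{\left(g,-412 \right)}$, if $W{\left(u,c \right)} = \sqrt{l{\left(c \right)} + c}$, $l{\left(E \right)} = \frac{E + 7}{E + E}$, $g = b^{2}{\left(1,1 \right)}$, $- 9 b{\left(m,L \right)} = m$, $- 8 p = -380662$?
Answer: $\frac{190331}{4} + \frac{i \sqrt{69851098}}{412} \approx 47583.0 + 20.286 i$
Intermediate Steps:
$p = \frac{190331}{4}$ ($p = \left(- \frac{1}{8}\right) \left(-380662\right) = \frac{190331}{4} \approx 47583.0$)
$b{\left(m,L \right)} = - \frac{m}{9}$
$g = \frac{1}{81}$ ($g = \left(\left(- \frac{1}{9}\right) 1\right)^{2} = \left(- \frac{1}{9}\right)^{2} = \frac{1}{81} \approx 0.012346$)
$l{\left(E \right)} = \frac{7 + E}{2 E}$
$W{\left(u,c \right)} = \sqrt{c + \frac{7 + c}{2 c}}$ ($W{\left(u,c \right)} = \sqrt{\frac{7 + c}{2 c} + c} = \sqrt{c + \frac{7 + c}{2 c}}$)
$p + W{\left(g,-412 \right)} = \frac{190331}{4} + \frac{\sqrt{2 + 4 \left(-412\right) + \frac{14}{-412}}}{2} = \frac{190331}{4} + \frac{\sqrt{2 - 1648 + 14 \left(- \frac{1}{412}\right)}}{2} = \frac{190331}{4} + \frac{\sqrt{2 - 1648 - \frac{7}{206}}}{2} = \frac{190331}{4} + \frac{\sqrt{- \frac{339083}{206}}}{2} = \frac{190331}{4} + \frac{\frac{1}{206} i \sqrt{69851098}}{2} = \frac{190331}{4} + \frac{i \sqrt{69851098}}{412}$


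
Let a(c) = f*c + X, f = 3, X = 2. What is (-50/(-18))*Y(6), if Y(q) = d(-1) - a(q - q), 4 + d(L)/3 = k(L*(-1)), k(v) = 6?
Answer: 100/9 ≈ 11.111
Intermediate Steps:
d(L) = 6 (d(L) = -12 + 3*6 = -12 + 18 = 6)
a(c) = 2 + 3*c (a(c) = 3*c + 2 = 2 + 3*c)
Y(q) = 4 (Y(q) = 6 - (2 + 3*(q - q)) = 6 - (2 + 3*0) = 6 - (2 + 0) = 6 - 1*2 = 6 - 2 = 4)
(-50/(-18))*Y(6) = -50/(-18)*4 = -50*(-1)/18*4 = -5*(-5/9)*4 = (25/9)*4 = 100/9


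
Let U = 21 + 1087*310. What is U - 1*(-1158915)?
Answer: 1495906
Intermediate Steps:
U = 336991 (U = 21 + 336970 = 336991)
U - 1*(-1158915) = 336991 - 1*(-1158915) = 336991 + 1158915 = 1495906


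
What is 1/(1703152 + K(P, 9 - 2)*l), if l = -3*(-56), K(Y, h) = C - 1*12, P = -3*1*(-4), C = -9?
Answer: 1/1699624 ≈ 5.8837e-7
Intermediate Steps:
P = 12 (P = -3*(-4) = 12)
K(Y, h) = -21 (K(Y, h) = -9 - 1*12 = -9 - 12 = -21)
l = 168
1/(1703152 + K(P, 9 - 2)*l) = 1/(1703152 - 21*168) = 1/(1703152 - 3528) = 1/1699624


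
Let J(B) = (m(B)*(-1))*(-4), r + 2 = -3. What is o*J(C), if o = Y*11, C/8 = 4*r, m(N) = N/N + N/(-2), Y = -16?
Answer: -57024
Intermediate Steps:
r = -5 (r = -2 - 3 = -5)
m(N) = 1 - N/2 (m(N) = 1 + N*(-1/2) = 1 - N/2)
C = -160 (C = 8*(4*(-5)) = 8*(-20) = -160)
J(B) = 4 - 2*B (J(B) = ((1 - B/2)*(-1))*(-4) = (-1 + B/2)*(-4) = 4 - 2*B)
o = -176 (o = -16*11 = -176)
o*J(C) = -176*(4 - 2*(-160)) = -176*(4 + 320) = -176*324 = -57024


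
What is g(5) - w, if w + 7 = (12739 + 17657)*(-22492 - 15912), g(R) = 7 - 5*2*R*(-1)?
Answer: 1167328048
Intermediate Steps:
g(R) = 7 + 10*R (g(R) = 7 - (-10)*R = 7 + 10*R)
w = -1167327991 (w = -7 + (12739 + 17657)*(-22492 - 15912) = -7 + 30396*(-38404) = -7 - 1167327984 = -1167327991)
g(5) - w = (7 + 10*5) - 1*(-1167327991) = (7 + 50) + 1167327991 = 57 + 1167327991 = 1167328048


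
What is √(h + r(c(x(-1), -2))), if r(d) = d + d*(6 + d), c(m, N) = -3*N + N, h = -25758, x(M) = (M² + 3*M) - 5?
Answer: I*√25714 ≈ 160.36*I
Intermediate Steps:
x(M) = -5 + M² + 3*M
c(m, N) = -2*N
√(h + r(c(x(-1), -2))) = √(-25758 + (-2*(-2))*(7 - 2*(-2))) = √(-25758 + 4*(7 + 4)) = √(-25758 + 4*11) = √(-25758 + 44) = √(-25714) = I*√25714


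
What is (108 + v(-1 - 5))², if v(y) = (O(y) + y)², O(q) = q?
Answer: 63504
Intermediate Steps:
v(y) = 4*y² (v(y) = (y + y)² = (2*y)² = 4*y²)
(108 + v(-1 - 5))² = (108 + 4*(-1 - 5)²)² = (108 + 4*(-6)²)² = (108 + 4*36)² = (108 + 144)² = 252² = 63504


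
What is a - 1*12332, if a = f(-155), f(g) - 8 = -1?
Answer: -12325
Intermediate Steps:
f(g) = 7 (f(g) = 8 - 1 = 7)
a = 7
a - 1*12332 = 7 - 1*12332 = 7 - 12332 = -12325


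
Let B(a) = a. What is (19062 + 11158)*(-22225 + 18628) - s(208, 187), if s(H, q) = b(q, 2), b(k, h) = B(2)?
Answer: -108701342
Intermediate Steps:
b(k, h) = 2
s(H, q) = 2
(19062 + 11158)*(-22225 + 18628) - s(208, 187) = (19062 + 11158)*(-22225 + 18628) - 1*2 = 30220*(-3597) - 2 = -108701340 - 2 = -108701342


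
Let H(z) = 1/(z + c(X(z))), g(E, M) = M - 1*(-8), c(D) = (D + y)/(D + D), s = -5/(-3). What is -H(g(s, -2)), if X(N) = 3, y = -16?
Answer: -6/23 ≈ -0.26087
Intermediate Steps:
s = 5/3 (s = -5*(-1/3) = 5/3 ≈ 1.6667)
c(D) = (-16 + D)/(2*D) (c(D) = (D - 16)/(D + D) = (-16 + D)/((2*D)) = (-16 + D)*(1/(2*D)) = (-16 + D)/(2*D))
g(E, M) = 8 + M (g(E, M) = M + 8 = 8 + M)
H(z) = 1/(-13/6 + z) (H(z) = 1/(z + (1/2)*(-16 + 3)/3) = 1/(z + (1/2)*(1/3)*(-13)) = 1/(z - 13/6) = 1/(-13/6 + z))
-H(g(s, -2)) = -6/(-13 + 6*(8 - 2)) = -6/(-13 + 6*6) = -6/(-13 + 36) = -6/23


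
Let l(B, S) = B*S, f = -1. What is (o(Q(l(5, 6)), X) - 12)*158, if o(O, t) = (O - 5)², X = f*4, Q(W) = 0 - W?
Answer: 191654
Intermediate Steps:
Q(W) = -W
X = -4 (X = -1*4 = -4)
o(O, t) = (-5 + O)²
(o(Q(l(5, 6)), X) - 12)*158 = ((-5 - 5*6)² - 12)*158 = ((-5 - 1*30)² - 12)*158 = ((-5 - 30)² - 12)*158 = ((-35)² - 12)*158 = (1225 - 12)*158 = 1213*158 = 191654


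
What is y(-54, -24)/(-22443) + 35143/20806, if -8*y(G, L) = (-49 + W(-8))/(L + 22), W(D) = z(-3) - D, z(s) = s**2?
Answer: 788755961/466949058 ≈ 1.6892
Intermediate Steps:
W(D) = 9 - D (W(D) = (-3)**2 - D = 9 - D)
y(G, L) = 4/(22 + L) (y(G, L) = -(-49 + (9 - 1*(-8)))/(8*(L + 22)) = -(-49 + (9 + 8))/(8*(22 + L)) = -(-49 + 17)/(8*(22 + L)) = -(-4)/(22 + L) = 4/(22 + L))
y(-54, -24)/(-22443) + 35143/20806 = (4/(22 - 24))/(-22443) + 35143/20806 = (4/(-2))*(-1/22443) + 35143*(1/20806) = (4*(-1/2))*(-1/22443) + 35143/20806 = -2*(-1/22443) + 35143/20806 = 2/22443 + 35143/20806 = 788755961/466949058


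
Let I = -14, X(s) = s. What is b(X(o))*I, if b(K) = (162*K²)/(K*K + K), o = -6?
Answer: -13608/5 ≈ -2721.6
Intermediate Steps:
b(K) = 162*K²/(K + K²) (b(K) = (162*K²)/(K² + K) = (162*K²)/(K + K²) = 162*K²/(K + K²))
b(X(o))*I = (162*(-6)/(1 - 6))*(-14) = (162*(-6)/(-5))*(-14) = (162*(-6)*(-⅕))*(-14) = (972/5)*(-14) = -13608/5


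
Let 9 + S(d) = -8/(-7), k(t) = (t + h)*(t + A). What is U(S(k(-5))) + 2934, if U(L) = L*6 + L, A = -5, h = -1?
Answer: 2879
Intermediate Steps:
k(t) = (-1 + t)*(-5 + t) (k(t) = (t - 1)*(t - 5) = (-1 + t)*(-5 + t))
S(d) = -55/7 (S(d) = -9 - 8/(-7) = -9 - 8*(-⅐) = -9 + 8/7 = -55/7)
U(L) = 7*L (U(L) = 6*L + L = 7*L)
U(S(k(-5))) + 2934 = 7*(-55/7) + 2934 = -55 + 2934 = 2879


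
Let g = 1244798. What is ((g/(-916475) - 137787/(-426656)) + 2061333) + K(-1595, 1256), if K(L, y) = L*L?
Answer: 1800784642927426137/391019557600 ≈ 4.6054e+6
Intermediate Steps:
K(L, y) = L²
((g/(-916475) - 137787/(-426656)) + 2061333) + K(-1595, 1256) = ((1244798/(-916475) - 137787/(-426656)) + 2061333) + (-1595)² = ((1244798*(-1/916475) - 137787*(-1/426656)) + 2061333) + 2544025 = ((-1244798/916475 + 137787/426656) + 2061333) + 2544025 = (-404822194663/391019557600 + 2061333) + 2544025 = 806021112904086137/391019557600 + 2544025 = 1800784642927426137/391019557600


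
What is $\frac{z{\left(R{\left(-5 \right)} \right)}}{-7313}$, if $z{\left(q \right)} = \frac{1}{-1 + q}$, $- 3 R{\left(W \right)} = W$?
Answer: $- \frac{3}{14626} \approx -0.00020511$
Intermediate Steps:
$R{\left(W \right)} = - \frac{W}{3}$
$\frac{z{\left(R{\left(-5 \right)} \right)}}{-7313} = \frac{1}{\left(-1 - - \frac{5}{3}\right) \left(-7313\right)} = \frac{1}{-1 + \frac{5}{3}} \left(- \frac{1}{7313}\right) = \frac{1}{\frac{2}{3}} \left(- \frac{1}{7313}\right) = \frac{3}{2} \left(- \frac{1}{7313}\right) = - \frac{3}{14626}$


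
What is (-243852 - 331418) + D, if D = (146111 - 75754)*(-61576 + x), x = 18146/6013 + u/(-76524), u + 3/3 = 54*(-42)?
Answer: -40686257804178083/9390588 ≈ -4.3327e+9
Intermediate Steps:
u = -2269 (u = -1 + 54*(-42) = -1 - 2268 = -2269)
x = 200321143/65734116 (x = 18146/6013 - 2269/(-76524) = 18146*(1/6013) - 2269*(-1/76524) = 18146/6013 + 2269/76524 = 200321143/65734116 ≈ 3.0474)
D = -40680855680619323/9390588 (D = (146111 - 75754)*(-61576 + 200321143/65734116) = 70357*(-4047443605673/65734116) = -40680855680619323/9390588 ≈ -4.3321e+9)
(-243852 - 331418) + D = (-243852 - 331418) - 40680855680619323/9390588 = -575270 - 40680855680619323/9390588 = -40686257804178083/9390588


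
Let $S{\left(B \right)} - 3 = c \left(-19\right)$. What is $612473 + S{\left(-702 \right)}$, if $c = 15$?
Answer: $612191$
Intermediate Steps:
$S{\left(B \right)} = -282$ ($S{\left(B \right)} = 3 + 15 \left(-19\right) = 3 - 285 = -282$)
$612473 + S{\left(-702 \right)} = 612473 - 282 = 612191$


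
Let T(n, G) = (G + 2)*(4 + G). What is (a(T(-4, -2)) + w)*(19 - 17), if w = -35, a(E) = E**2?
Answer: -70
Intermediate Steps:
T(n, G) = (2 + G)*(4 + G)
(a(T(-4, -2)) + w)*(19 - 17) = ((8 + (-2)**2 + 6*(-2))**2 - 35)*(19 - 17) = ((8 + 4 - 12)**2 - 35)*2 = (0**2 - 35)*2 = (0 - 35)*2 = -35*2 = -70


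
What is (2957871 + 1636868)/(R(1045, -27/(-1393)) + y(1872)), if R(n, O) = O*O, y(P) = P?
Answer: 8915856697811/3632521257 ≈ 2454.5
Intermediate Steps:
R(n, O) = O**2
(2957871 + 1636868)/(R(1045, -27/(-1393)) + y(1872)) = (2957871 + 1636868)/((-27/(-1393))**2 + 1872) = 4594739/((-27*(-1/1393))**2 + 1872) = 4594739/((27/1393)**2 + 1872) = 4594739/(729/1940449 + 1872) = 4594739/(3632521257/1940449) = 4594739*(1940449/3632521257) = 8915856697811/3632521257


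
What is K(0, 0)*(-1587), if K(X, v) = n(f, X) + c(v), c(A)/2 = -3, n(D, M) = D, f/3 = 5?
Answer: -14283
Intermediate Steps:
f = 15 (f = 3*5 = 15)
c(A) = -6 (c(A) = 2*(-3) = -6)
K(X, v) = 9 (K(X, v) = 15 - 6 = 9)
K(0, 0)*(-1587) = 9*(-1587) = -14283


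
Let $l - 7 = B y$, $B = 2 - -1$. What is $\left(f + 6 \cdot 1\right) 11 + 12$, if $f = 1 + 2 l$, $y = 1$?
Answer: $309$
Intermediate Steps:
$B = 3$ ($B = 2 + 1 = 3$)
$l = 10$ ($l = 7 + 3 \cdot 1 = 7 + 3 = 10$)
$f = 21$ ($f = 1 + 2 \cdot 10 = 1 + 20 = 21$)
$\left(f + 6 \cdot 1\right) 11 + 12 = \left(21 + 6 \cdot 1\right) 11 + 12 = \left(21 + 6\right) 11 + 12 = 27 \cdot 11 + 12 = 297 + 12 = 309$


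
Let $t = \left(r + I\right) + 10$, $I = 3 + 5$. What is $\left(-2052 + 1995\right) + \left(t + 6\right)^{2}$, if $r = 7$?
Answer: $904$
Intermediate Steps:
$I = 8$
$t = 25$ ($t = \left(7 + 8\right) + 10 = 15 + 10 = 25$)
$\left(-2052 + 1995\right) + \left(t + 6\right)^{2} = \left(-2052 + 1995\right) + \left(25 + 6\right)^{2} = -57 + 31^{2} = -57 + 961 = 904$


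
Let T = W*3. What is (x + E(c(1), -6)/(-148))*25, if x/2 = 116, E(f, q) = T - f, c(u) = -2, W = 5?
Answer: 857975/148 ≈ 5797.1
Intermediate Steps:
T = 15 (T = 5*3 = 15)
E(f, q) = 15 - f
x = 232 (x = 2*116 = 232)
(x + E(c(1), -6)/(-148))*25 = (232 + (15 - 1*(-2))/(-148))*25 = (232 + (15 + 2)*(-1/148))*25 = (232 + 17*(-1/148))*25 = (232 - 17/148)*25 = (34319/148)*25 = 857975/148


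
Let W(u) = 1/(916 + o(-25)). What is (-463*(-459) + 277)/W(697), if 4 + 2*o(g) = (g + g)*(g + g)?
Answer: 460486216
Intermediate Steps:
o(g) = -2 + 2*g² (o(g) = -2 + ((g + g)*(g + g))/2 = -2 + ((2*g)*(2*g))/2 = -2 + (4*g²)/2 = -2 + 2*g²)
W(u) = 1/2164 (W(u) = 1/(916 + (-2 + 2*(-25)²)) = 1/(916 + (-2 + 2*625)) = 1/(916 + (-2 + 1250)) = 1/(916 + 1248) = 1/2164)
(-463*(-459) + 277)/W(697) = (-463*(-459) + 277)/(1/2164) = (212517 + 277)*2164 = 212794*2164 = 460486216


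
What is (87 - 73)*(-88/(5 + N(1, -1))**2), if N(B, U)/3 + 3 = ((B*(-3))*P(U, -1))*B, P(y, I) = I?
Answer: -1232/25 ≈ -49.280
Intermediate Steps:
N(B, U) = -9 + 9*B**2 (N(B, U) = -9 + 3*(((B*(-3))*(-1))*B) = -9 + 3*((-3*B*(-1))*B) = -9 + 3*((3*B)*B) = -9 + 3*(3*B**2) = -9 + 9*B**2)
(87 - 73)*(-88/(5 + N(1, -1))**2) = (87 - 73)*(-88/(5 + (-9 + 9*1**2))**2) = 14*(-88/(5 + (-9 + 9*1))**2) = 14*(-88/(5 + (-9 + 9))**2) = 14*(-88/(5 + 0)**2) = 14*(-88/(5**2)) = 14*(-88/25) = -1232/25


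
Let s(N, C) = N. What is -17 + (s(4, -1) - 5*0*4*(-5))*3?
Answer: -5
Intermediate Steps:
-17 + (s(4, -1) - 5*0*4*(-5))*3 = -17 + (4 - 5*0*4*(-5))*3 = -17 + (4 - 0*(-5))*3 = -17 + (4 - 5*0)*3 = -17 + (4 + 0)*3 = -17 + 4*3 = -17 + 12 = -5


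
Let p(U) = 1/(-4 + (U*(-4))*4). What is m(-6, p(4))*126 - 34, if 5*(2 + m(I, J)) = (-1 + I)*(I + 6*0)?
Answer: 3862/5 ≈ 772.40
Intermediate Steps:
p(U) = 1/(-4 - 16*U) (p(U) = 1/(-4 - 4*U*4) = 1/(-4 - 16*U))
m(I, J) = -2 + I*(-1 + I)/5 (m(I, J) = -2 + ((-1 + I)*(I + 6*0))/5 = -2 + ((-1 + I)*(I + 0))/5 = -2 + ((-1 + I)*I)/5 = -2 + (I*(-1 + I))/5 = -2 + I*(-1 + I)/5)
m(-6, p(4))*126 - 34 = (-2 - ⅕*(-6) + (⅕)*(-6)²)*126 - 34 = (-2 + 6/5 + (⅕)*36)*126 - 34 = (-2 + 6/5 + 36/5)*126 - 34 = (32/5)*126 - 34 = 4032/5 - 34 = 3862/5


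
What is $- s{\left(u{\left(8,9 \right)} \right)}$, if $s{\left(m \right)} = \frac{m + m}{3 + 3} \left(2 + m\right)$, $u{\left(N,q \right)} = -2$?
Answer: $0$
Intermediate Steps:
$s{\left(m \right)} = \frac{m \left(2 + m\right)}{3}$ ($s{\left(m \right)} = \frac{2 m}{6} \left(2 + m\right) = 2 m \frac{1}{6} \left(2 + m\right) = \frac{m}{3} \left(2 + m\right) = \frac{m \left(2 + m\right)}{3}$)
$- s{\left(u{\left(8,9 \right)} \right)} = - \frac{\left(-2\right) \left(2 - 2\right)}{3} = - \frac{\left(-2\right) 0}{3} = \left(-1\right) 0 = 0$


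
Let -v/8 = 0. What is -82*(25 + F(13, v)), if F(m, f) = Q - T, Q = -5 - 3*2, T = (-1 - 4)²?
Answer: 902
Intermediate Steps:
T = 25 (T = (-5)² = 25)
v = 0 (v = -8*0 = 0)
Q = -11 (Q = -5 - 6 = -11)
F(m, f) = -36 (F(m, f) = -11 - 1*25 = -11 - 25 = -36)
-82*(25 + F(13, v)) = -82*(25 - 36) = -82*(-11) = 902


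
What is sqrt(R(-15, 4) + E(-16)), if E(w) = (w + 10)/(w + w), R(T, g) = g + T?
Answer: I*sqrt(173)/4 ≈ 3.2882*I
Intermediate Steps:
R(T, g) = T + g
E(w) = (10 + w)/(2*w) (E(w) = (10 + w)/((2*w)) = (10 + w)*(1/(2*w)) = (10 + w)/(2*w))
sqrt(R(-15, 4) + E(-16)) = sqrt((-15 + 4) + (1/2)*(10 - 16)/(-16)) = sqrt(-11 + (1/2)*(-1/16)*(-6)) = sqrt(-11 + 3/16) = sqrt(-173/16) = I*sqrt(173)/4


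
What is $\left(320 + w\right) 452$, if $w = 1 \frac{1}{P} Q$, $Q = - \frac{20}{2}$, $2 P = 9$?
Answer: $\frac{1292720}{9} \approx 1.4364 \cdot 10^{5}$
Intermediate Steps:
$P = \frac{9}{2}$ ($P = \frac{1}{2} \cdot 9 = \frac{9}{2} \approx 4.5$)
$Q = -10$ ($Q = \left(-20\right) \frac{1}{2} = -10$)
$w = - \frac{20}{9}$ ($w = 1 \frac{1}{\frac{9}{2}} \left(-10\right) = 1 \cdot \frac{2}{9} \left(-10\right) = \frac{2}{9} \left(-10\right) = - \frac{20}{9} \approx -2.2222$)
$\left(320 + w\right) 452 = \left(320 - \frac{20}{9}\right) 452 = \frac{2860}{9} \cdot 452 = \frac{1292720}{9}$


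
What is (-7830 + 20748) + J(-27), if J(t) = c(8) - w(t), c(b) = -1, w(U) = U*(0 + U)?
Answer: 12188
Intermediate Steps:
w(U) = U² (w(U) = U*U = U²)
J(t) = -1 - t²
(-7830 + 20748) + J(-27) = (-7830 + 20748) + (-1 - 1*(-27)²) = 12918 + (-1 - 1*729) = 12918 + (-1 - 729) = 12918 - 730 = 12188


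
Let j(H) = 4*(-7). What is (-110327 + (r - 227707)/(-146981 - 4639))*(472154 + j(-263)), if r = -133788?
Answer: -789744906633887/15162 ≈ -5.2087e+10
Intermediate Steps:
j(H) = -28
(-110327 + (r - 227707)/(-146981 - 4639))*(472154 + j(-263)) = (-110327 + (-133788 - 227707)/(-146981 - 4639))*(472154 - 28) = (-110327 - 361495/(-151620))*472126 = (-110327 - 361495*(-1/151620))*472126 = (-110327 + 72299/30324)*472126 = -3345483649/30324*472126 = -789744906633887/15162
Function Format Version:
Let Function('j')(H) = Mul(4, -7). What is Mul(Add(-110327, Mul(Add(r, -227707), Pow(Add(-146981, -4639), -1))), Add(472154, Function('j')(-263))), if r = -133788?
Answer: Rational(-789744906633887, 15162) ≈ -5.2087e+10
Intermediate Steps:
Function('j')(H) = -28
Mul(Add(-110327, Mul(Add(r, -227707), Pow(Add(-146981, -4639), -1))), Add(472154, Function('j')(-263))) = Mul(Add(-110327, Mul(Add(-133788, -227707), Pow(Add(-146981, -4639), -1))), Add(472154, -28)) = Mul(Add(-110327, Mul(-361495, Pow(-151620, -1))), 472126) = Mul(Add(-110327, Mul(-361495, Rational(-1, 151620))), 472126) = Mul(Add(-110327, Rational(72299, 30324)), 472126) = Mul(Rational(-3345483649, 30324), 472126) = Rational(-789744906633887, 15162)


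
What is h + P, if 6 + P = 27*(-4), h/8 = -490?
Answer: -4034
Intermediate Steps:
h = -3920 (h = 8*(-490) = -3920)
P = -114 (P = -6 + 27*(-4) = -6 - 108 = -114)
h + P = -3920 - 114 = -4034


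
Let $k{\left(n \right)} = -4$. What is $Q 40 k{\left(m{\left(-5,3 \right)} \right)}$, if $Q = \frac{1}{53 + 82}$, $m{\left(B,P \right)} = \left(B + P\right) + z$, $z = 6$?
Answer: $- \frac{32}{27} \approx -1.1852$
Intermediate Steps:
$m{\left(B,P \right)} = 6 + B + P$ ($m{\left(B,P \right)} = \left(B + P\right) + 6 = 6 + B + P$)
$Q = \frac{1}{135} \approx 0.0074074$
$Q 40 k{\left(m{\left(-5,3 \right)} \right)} = \frac{1}{135} \cdot 40 \left(-4\right) = \frac{8}{27} \left(-4\right) = - \frac{32}{27}$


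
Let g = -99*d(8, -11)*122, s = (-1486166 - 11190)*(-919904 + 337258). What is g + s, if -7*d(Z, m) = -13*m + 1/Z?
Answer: 24428004465983/28 ≈ 8.7243e+11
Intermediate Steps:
d(Z, m) = -1/(7*Z) + 13*m/7 (d(Z, m) = -(-13*m + 1/Z)/7 = -(1/Z - 13*m)/7 = -1/(7*Z) + 13*m/7)
s = 872428483976 (s = -1497356*(-582646) = 872428483976)
g = 6914655/28 (g = -99*(-1 + 13*8*(-11))/(7*8)*122 = -99*(-1 - 1144)/(7*8)*122 = -99*(-1145)/(7*8)*122 = -99*(-1145/56)*122 = (113355/56)*122 = 6914655/28 ≈ 2.4695e+5)
g + s = 6914655/28 + 872428483976 = 24428004465983/28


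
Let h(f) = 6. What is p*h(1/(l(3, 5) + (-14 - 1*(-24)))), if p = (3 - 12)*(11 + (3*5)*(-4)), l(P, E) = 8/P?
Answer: 2646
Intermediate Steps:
p = 441 (p = -9*(11 + 15*(-4)) = -9*(11 - 60) = -9*(-49) = 441)
p*h(1/(l(3, 5) + (-14 - 1*(-24)))) = 441*6 = 2646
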